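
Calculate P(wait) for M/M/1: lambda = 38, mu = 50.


P(wait) = rho = lambda/mu = 38/50 = 0.76

0.76


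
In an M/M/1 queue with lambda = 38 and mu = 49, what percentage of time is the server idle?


Idle fraction = (1 - rho) * 100 = (1 - 38/49) * 100 = 22.4%

22.4%


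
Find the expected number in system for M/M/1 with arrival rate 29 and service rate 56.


rho = 29/56; L = rho/(1-rho) = 1.07

1.07


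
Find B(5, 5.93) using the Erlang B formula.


B(N,A) = (A^N/N!) / sum(A^k/k!, k=0..N) with N=5, A=5.93 = 0.3555

0.3555


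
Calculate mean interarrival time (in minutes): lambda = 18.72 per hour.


Mean interarrival time = 60/lambda = 60/18.72 = 3.21 minutes

3.21 minutes


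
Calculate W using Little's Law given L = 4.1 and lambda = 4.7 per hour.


W = L / lambda = 4.1 / 4.7 = 0.8723 hours

0.8723 hours


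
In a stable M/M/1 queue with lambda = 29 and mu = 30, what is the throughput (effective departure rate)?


For a stable queue (lambda < mu), throughput = lambda = 29 per hour

29 per hour


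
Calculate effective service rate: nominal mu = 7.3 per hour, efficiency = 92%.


Effective rate = mu * efficiency = 7.3 * 0.92 = 6.72 per hour

6.72 per hour


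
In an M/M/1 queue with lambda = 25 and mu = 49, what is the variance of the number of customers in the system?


rho = 25/49; Var(N) = rho/(1-rho)^2 = 2.13

2.13


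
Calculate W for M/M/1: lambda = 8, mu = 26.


W = 1/(mu - lambda) = 1/(26 - 8) = 0.0556 hours

0.0556 hours


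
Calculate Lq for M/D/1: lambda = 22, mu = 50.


M/D/1: Lq = rho^2 / (2*(1-rho)) where rho = 22/50; Lq = 0.17

0.17


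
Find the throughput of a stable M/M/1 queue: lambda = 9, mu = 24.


For a stable queue (lambda < mu), throughput = lambda = 9 per hour

9 per hour


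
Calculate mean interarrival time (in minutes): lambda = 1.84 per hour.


Mean interarrival time = 60/lambda = 60/1.84 = 32.61 minutes

32.61 minutes


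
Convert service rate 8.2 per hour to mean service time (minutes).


Mean service time = 60/mu = 60/8.2 = 7.32 minutes

7.32 minutes


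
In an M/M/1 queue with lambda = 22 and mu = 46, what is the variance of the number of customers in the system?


rho = 22/46; Var(N) = rho/(1-rho)^2 = 1.76

1.76


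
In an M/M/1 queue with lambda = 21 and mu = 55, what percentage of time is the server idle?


Idle fraction = (1 - rho) * 100 = (1 - 21/55) * 100 = 61.8%

61.8%


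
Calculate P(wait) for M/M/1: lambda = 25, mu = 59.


P(wait) = rho = lambda/mu = 25/59 = 0.4237

0.4237


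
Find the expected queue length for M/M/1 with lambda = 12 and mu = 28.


rho = 12/28; Lq = rho^2/(1-rho) = 0.32

0.32


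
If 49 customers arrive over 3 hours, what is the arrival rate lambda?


lambda = total arrivals / time = 49 / 3 = 16.33 per hour

16.33 per hour


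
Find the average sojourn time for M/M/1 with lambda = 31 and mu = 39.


W = 1/(mu - lambda) = 1/(39 - 31) = 0.125 hours

0.125 hours


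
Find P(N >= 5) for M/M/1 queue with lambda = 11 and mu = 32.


P(N >= 5) = rho^5 = (11/32)^5 = 0.0048

0.0048


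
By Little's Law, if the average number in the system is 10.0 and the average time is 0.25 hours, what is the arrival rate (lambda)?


lambda = L / W = 10.0 / 0.25 = 40.0 per hour

40.0 per hour


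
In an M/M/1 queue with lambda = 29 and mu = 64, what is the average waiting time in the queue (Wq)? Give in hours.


rho = 29/64; Wq = rho/(mu - lambda) = 0.0129 hours

0.0129 hours


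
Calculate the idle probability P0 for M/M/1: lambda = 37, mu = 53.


P0 = 1 - rho = 1 - 37/53 = 0.3019

0.3019


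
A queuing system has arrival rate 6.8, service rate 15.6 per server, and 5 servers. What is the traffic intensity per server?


rho = lambda / (c * mu) = 6.8 / (5 * 15.6) = 0.0872

0.0872


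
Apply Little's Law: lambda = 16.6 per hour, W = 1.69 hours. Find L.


L = lambda * W = 16.6 * 1.69 = 28.05

28.05


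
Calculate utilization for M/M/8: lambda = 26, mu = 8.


rho = lambda/(c*mu) = 26/(8*8) = 0.4063

0.4063


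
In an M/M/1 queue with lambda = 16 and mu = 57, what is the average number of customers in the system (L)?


rho = 16/57; L = rho/(1-rho) = 0.39

0.39


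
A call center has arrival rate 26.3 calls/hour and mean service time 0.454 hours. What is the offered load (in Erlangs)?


Offered load a = lambda * E[S] = 26.3 * 0.454 = 11.94 Erlangs

11.94 Erlangs


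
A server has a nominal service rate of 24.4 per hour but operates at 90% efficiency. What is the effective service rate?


Effective rate = mu * efficiency = 24.4 * 0.9 = 21.96 per hour

21.96 per hour


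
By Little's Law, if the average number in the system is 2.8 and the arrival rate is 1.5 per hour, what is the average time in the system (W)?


W = L / lambda = 2.8 / 1.5 = 1.8667 hours

1.8667 hours


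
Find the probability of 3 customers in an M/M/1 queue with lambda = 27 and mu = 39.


rho = 27/39; P(n) = (1-rho)*rho^n = (1-27/39)*(27/39)^3 = 0.1021

0.1021


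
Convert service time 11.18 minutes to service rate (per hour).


mu = 60 / avg_service_time = 60 / 11.18 = 5.37 per hour

5.37 per hour


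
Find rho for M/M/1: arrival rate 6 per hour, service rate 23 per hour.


rho = lambda/mu = 6/23 = 0.2609

0.2609


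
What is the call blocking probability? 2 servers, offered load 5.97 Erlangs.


B(N,A) = (A^N/N!) / sum(A^k/k!, k=0..N) with N=2, A=5.97 = 0.7188

0.7188


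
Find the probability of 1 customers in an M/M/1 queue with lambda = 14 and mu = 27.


rho = 14/27; P(n) = (1-rho)*rho^n = (1-14/27)*(14/27)^1 = 0.2497

0.2497


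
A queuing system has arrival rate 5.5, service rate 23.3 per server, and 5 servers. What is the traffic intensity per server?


rho = lambda / (c * mu) = 5.5 / (5 * 23.3) = 0.0472

0.0472


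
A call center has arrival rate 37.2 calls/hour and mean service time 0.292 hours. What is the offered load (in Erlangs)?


Offered load a = lambda * E[S] = 37.2 * 0.292 = 10.86 Erlangs

10.86 Erlangs


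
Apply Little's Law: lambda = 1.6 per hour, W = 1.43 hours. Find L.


L = lambda * W = 1.6 * 1.43 = 2.29

2.29


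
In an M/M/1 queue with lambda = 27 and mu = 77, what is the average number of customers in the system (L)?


rho = 27/77; L = rho/(1-rho) = 0.54

0.54


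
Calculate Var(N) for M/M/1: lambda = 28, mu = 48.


rho = 28/48; Var(N) = rho/(1-rho)^2 = 3.36

3.36


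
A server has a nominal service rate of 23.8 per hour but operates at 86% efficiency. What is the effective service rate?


Effective rate = mu * efficiency = 23.8 * 0.86 = 20.47 per hour

20.47 per hour


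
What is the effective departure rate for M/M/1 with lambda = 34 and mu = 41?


For a stable queue (lambda < mu), throughput = lambda = 34 per hour

34 per hour


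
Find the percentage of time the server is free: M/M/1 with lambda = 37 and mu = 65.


Idle fraction = (1 - rho) * 100 = (1 - 37/65) * 100 = 43.1%

43.1%


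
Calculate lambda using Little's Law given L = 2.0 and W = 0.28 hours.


lambda = L / W = 2.0 / 0.28 = 7.14 per hour

7.14 per hour


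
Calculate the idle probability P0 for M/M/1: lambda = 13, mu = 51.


P0 = 1 - rho = 1 - 13/51 = 0.7451

0.7451


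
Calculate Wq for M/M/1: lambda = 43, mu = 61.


rho = 43/61; Wq = rho/(mu - lambda) = 0.0392 hours

0.0392 hours


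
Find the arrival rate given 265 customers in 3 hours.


lambda = total arrivals / time = 265 / 3 = 88.33 per hour

88.33 per hour


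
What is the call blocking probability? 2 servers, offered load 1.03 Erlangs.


B(N,A) = (A^N/N!) / sum(A^k/k!, k=0..N) with N=2, A=1.03 = 0.2072

0.2072


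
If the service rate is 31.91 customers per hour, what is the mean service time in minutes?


Mean service time = 60/mu = 60/31.91 = 1.88 minutes

1.88 minutes


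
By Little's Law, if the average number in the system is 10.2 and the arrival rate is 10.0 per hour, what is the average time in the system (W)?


W = L / lambda = 10.2 / 10.0 = 1.02 hours

1.02 hours


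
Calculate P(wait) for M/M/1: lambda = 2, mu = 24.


P(wait) = rho = lambda/mu = 2/24 = 0.0833

0.0833


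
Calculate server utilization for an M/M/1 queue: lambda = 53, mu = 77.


rho = lambda/mu = 53/77 = 0.6883

0.6883


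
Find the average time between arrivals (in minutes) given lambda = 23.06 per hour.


Mean interarrival time = 60/lambda = 60/23.06 = 2.6 minutes

2.6 minutes


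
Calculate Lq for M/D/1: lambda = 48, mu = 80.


M/D/1: Lq = rho^2 / (2*(1-rho)) where rho = 48/80; Lq = 0.45

0.45


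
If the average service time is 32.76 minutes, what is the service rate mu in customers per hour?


mu = 60 / avg_service_time = 60 / 32.76 = 1.83 per hour

1.83 per hour


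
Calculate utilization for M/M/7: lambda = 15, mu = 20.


rho = lambda/(c*mu) = 15/(7*20) = 0.1071

0.1071


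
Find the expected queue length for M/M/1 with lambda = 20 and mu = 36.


rho = 20/36; Lq = rho^2/(1-rho) = 0.69

0.69


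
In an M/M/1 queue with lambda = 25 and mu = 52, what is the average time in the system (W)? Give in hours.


W = 1/(mu - lambda) = 1/(52 - 25) = 0.037 hours

0.037 hours


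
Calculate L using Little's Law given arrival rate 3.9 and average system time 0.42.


L = lambda * W = 3.9 * 0.42 = 1.64

1.64


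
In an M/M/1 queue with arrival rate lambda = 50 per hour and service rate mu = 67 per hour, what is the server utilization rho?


rho = lambda/mu = 50/67 = 0.7463

0.7463


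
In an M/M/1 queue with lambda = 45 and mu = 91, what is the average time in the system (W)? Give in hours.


W = 1/(mu - lambda) = 1/(91 - 45) = 0.0217 hours

0.0217 hours


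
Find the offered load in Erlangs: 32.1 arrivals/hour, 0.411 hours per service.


Offered load a = lambda * E[S] = 32.1 * 0.411 = 13.19 Erlangs

13.19 Erlangs


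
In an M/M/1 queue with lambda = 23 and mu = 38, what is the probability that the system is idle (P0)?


P0 = 1 - rho = 1 - 23/38 = 0.3947

0.3947


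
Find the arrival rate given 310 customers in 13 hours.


lambda = total arrivals / time = 310 / 13 = 23.85 per hour

23.85 per hour


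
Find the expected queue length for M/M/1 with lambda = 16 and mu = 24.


rho = 16/24; Lq = rho^2/(1-rho) = 1.33

1.33


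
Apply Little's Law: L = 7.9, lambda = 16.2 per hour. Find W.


W = L / lambda = 7.9 / 16.2 = 0.4877 hours

0.4877 hours


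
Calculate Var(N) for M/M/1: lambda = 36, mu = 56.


rho = 36/56; Var(N) = rho/(1-rho)^2 = 5.04

5.04


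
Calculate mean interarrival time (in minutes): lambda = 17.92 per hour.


Mean interarrival time = 60/lambda = 60/17.92 = 3.35 minutes

3.35 minutes


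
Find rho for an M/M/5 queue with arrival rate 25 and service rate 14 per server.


rho = lambda/(c*mu) = 25/(5*14) = 0.3571

0.3571


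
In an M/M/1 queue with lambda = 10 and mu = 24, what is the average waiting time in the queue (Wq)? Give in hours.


rho = 10/24; Wq = rho/(mu - lambda) = 0.0298 hours

0.0298 hours


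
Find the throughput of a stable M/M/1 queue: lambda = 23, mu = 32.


For a stable queue (lambda < mu), throughput = lambda = 23 per hour

23 per hour


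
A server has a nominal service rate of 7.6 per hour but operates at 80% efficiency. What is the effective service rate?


Effective rate = mu * efficiency = 7.6 * 0.8 = 6.08 per hour

6.08 per hour


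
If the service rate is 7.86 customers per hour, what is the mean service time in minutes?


Mean service time = 60/mu = 60/7.86 = 7.63 minutes

7.63 minutes


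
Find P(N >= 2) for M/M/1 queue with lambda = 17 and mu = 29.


P(N >= 2) = rho^2 = (17/29)^2 = 0.3436

0.3436


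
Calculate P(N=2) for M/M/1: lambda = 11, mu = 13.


rho = 11/13; P(n) = (1-rho)*rho^n = (1-11/13)*(11/13)^2 = 0.1102

0.1102


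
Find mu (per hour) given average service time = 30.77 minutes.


mu = 60 / avg_service_time = 60 / 30.77 = 1.95 per hour

1.95 per hour


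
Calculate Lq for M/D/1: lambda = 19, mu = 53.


M/D/1: Lq = rho^2 / (2*(1-rho)) where rho = 19/53; Lq = 0.1

0.1


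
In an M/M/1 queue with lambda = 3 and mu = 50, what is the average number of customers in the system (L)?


rho = 3/50; L = rho/(1-rho) = 0.06

0.06


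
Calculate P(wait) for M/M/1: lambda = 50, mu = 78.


P(wait) = rho = lambda/mu = 50/78 = 0.641

0.641


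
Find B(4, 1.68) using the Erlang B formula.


B(N,A) = (A^N/N!) / sum(A^k/k!, k=0..N) with N=4, A=1.68 = 0.0637

0.0637


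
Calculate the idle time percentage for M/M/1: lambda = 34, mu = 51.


Idle fraction = (1 - rho) * 100 = (1 - 34/51) * 100 = 33.3%

33.3%


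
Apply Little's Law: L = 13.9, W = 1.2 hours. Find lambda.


lambda = L / W = 13.9 / 1.2 = 11.58 per hour

11.58 per hour


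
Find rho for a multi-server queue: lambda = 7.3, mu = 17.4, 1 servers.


rho = lambda / (c * mu) = 7.3 / (1 * 17.4) = 0.4195

0.4195


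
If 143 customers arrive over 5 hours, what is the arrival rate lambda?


lambda = total arrivals / time = 143 / 5 = 28.6 per hour

28.6 per hour


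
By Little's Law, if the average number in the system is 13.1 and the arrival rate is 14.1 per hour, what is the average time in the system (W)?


W = L / lambda = 13.1 / 14.1 = 0.9291 hours

0.9291 hours


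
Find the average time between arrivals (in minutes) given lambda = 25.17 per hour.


Mean interarrival time = 60/lambda = 60/25.17 = 2.38 minutes

2.38 minutes


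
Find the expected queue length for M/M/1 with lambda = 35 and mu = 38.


rho = 35/38; Lq = rho^2/(1-rho) = 10.75

10.75


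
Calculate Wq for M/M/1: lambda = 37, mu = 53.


rho = 37/53; Wq = rho/(mu - lambda) = 0.0436 hours

0.0436 hours


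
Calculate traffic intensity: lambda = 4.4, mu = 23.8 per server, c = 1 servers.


rho = lambda / (c * mu) = 4.4 / (1 * 23.8) = 0.1849

0.1849


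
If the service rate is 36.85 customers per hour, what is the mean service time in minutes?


Mean service time = 60/mu = 60/36.85 = 1.63 minutes

1.63 minutes


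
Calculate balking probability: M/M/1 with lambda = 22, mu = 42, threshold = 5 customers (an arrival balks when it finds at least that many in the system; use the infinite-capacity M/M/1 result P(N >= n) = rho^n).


P(N >= 5) = rho^5 = (22/42)^5 = 0.0394

0.0394


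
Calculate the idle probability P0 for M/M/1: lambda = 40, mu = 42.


P0 = 1 - rho = 1 - 40/42 = 0.0476

0.0476


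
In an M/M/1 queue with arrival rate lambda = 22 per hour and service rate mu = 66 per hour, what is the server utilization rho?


rho = lambda/mu = 22/66 = 0.3333

0.3333


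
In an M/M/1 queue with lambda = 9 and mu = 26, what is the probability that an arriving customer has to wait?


P(wait) = rho = lambda/mu = 9/26 = 0.3462

0.3462


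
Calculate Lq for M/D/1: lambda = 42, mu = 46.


M/D/1: Lq = rho^2 / (2*(1-rho)) where rho = 42/46; Lq = 4.79

4.79


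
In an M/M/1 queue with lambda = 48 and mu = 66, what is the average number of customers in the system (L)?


rho = 48/66; L = rho/(1-rho) = 2.67

2.67


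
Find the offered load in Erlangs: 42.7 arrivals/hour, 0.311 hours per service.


Offered load a = lambda * E[S] = 42.7 * 0.311 = 13.28 Erlangs

13.28 Erlangs


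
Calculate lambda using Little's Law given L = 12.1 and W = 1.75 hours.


lambda = L / W = 12.1 / 1.75 = 6.91 per hour

6.91 per hour


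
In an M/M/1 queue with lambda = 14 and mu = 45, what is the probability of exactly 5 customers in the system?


rho = 14/45; P(n) = (1-rho)*rho^n = (1-14/45)*(14/45)^5 = 0.002

0.002


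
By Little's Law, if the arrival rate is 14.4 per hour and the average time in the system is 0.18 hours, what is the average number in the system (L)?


L = lambda * W = 14.4 * 0.18 = 2.59

2.59


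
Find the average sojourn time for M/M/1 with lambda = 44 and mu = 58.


W = 1/(mu - lambda) = 1/(58 - 44) = 0.0714 hours

0.0714 hours


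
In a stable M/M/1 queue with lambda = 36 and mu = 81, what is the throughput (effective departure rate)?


For a stable queue (lambda < mu), throughput = lambda = 36 per hour

36 per hour


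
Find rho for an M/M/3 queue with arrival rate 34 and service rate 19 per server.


rho = lambda/(c*mu) = 34/(3*19) = 0.5965

0.5965


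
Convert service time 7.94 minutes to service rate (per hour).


mu = 60 / avg_service_time = 60 / 7.94 = 7.56 per hour

7.56 per hour


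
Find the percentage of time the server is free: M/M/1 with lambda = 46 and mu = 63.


Idle fraction = (1 - rho) * 100 = (1 - 46/63) * 100 = 27.0%

27.0%


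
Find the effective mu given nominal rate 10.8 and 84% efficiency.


Effective rate = mu * efficiency = 10.8 * 0.84 = 9.07 per hour

9.07 per hour


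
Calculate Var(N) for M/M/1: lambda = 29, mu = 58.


rho = 29/58; Var(N) = rho/(1-rho)^2 = 2.0

2.0


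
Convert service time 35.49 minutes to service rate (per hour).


mu = 60 / avg_service_time = 60 / 35.49 = 1.69 per hour

1.69 per hour


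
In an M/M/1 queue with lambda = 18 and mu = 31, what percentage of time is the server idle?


Idle fraction = (1 - rho) * 100 = (1 - 18/31) * 100 = 41.9%

41.9%


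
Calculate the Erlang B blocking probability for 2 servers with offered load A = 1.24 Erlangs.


B(N,A) = (A^N/N!) / sum(A^k/k!, k=0..N) with N=2, A=1.24 = 0.2555

0.2555


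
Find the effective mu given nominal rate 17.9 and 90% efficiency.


Effective rate = mu * efficiency = 17.9 * 0.9 = 16.11 per hour

16.11 per hour


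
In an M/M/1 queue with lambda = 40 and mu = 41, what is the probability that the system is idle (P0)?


P0 = 1 - rho = 1 - 40/41 = 0.0244

0.0244


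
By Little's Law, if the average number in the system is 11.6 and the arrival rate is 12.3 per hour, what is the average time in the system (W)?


W = L / lambda = 11.6 / 12.3 = 0.9431 hours

0.9431 hours


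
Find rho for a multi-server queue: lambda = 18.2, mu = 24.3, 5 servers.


rho = lambda / (c * mu) = 18.2 / (5 * 24.3) = 0.1498

0.1498


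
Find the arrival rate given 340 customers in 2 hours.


lambda = total arrivals / time = 340 / 2 = 170.0 per hour

170.0 per hour


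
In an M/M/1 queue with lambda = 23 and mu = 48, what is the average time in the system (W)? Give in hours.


W = 1/(mu - lambda) = 1/(48 - 23) = 0.04 hours

0.04 hours


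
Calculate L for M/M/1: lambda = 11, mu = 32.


rho = 11/32; L = rho/(1-rho) = 0.52

0.52


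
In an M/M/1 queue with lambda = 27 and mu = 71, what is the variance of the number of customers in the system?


rho = 27/71; Var(N) = rho/(1-rho)^2 = 0.99

0.99


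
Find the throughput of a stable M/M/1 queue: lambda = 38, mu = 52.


For a stable queue (lambda < mu), throughput = lambda = 38 per hour

38 per hour


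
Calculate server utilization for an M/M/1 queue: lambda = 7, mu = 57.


rho = lambda/mu = 7/57 = 0.1228

0.1228


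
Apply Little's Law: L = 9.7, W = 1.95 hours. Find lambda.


lambda = L / W = 9.7 / 1.95 = 4.97 per hour

4.97 per hour


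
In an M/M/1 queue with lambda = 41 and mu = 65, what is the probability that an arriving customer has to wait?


P(wait) = rho = lambda/mu = 41/65 = 0.6308

0.6308


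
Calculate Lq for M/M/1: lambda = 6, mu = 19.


rho = 6/19; Lq = rho^2/(1-rho) = 0.15

0.15


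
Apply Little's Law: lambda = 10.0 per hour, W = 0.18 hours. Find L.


L = lambda * W = 10.0 * 0.18 = 1.8

1.8


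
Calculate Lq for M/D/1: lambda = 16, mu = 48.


M/D/1: Lq = rho^2 / (2*(1-rho)) where rho = 16/48; Lq = 0.08

0.08


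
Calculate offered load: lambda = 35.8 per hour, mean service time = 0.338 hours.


Offered load a = lambda * E[S] = 35.8 * 0.338 = 12.1 Erlangs

12.1 Erlangs


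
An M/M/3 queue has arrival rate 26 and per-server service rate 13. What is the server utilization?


rho = lambda/(c*mu) = 26/(3*13) = 0.6667

0.6667


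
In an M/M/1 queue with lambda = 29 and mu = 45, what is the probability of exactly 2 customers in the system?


rho = 29/45; P(n) = (1-rho)*rho^n = (1-29/45)*(29/45)^2 = 0.1477

0.1477


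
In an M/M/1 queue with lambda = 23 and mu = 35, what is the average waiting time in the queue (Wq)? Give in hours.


rho = 23/35; Wq = rho/(mu - lambda) = 0.0548 hours

0.0548 hours


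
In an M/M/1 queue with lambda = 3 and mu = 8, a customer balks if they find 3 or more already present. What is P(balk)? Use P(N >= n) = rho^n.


P(N >= 3) = rho^3 = (3/8)^3 = 0.0527

0.0527


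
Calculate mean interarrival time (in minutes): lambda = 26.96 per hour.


Mean interarrival time = 60/lambda = 60/26.96 = 2.23 minutes

2.23 minutes


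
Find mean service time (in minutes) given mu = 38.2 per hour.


Mean service time = 60/mu = 60/38.2 = 1.57 minutes

1.57 minutes


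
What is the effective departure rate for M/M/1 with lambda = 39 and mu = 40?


For a stable queue (lambda < mu), throughput = lambda = 39 per hour

39 per hour


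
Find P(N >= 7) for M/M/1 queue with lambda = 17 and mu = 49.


P(N >= 7) = rho^7 = (17/49)^7 = 0.0006

0.0006


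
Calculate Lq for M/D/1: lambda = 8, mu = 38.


M/D/1: Lq = rho^2 / (2*(1-rho)) where rho = 8/38; Lq = 0.03

0.03


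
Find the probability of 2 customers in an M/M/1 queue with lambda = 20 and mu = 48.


rho = 20/48; P(n) = (1-rho)*rho^n = (1-20/48)*(20/48)^2 = 0.1013

0.1013


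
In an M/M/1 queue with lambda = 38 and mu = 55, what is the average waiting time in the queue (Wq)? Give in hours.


rho = 38/55; Wq = rho/(mu - lambda) = 0.0406 hours

0.0406 hours


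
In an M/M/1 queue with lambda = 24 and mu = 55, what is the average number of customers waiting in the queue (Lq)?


rho = 24/55; Lq = rho^2/(1-rho) = 0.34

0.34


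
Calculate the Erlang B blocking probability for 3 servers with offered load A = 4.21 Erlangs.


B(N,A) = (A^N/N!) / sum(A^k/k!, k=0..N) with N=3, A=4.21 = 0.4691

0.4691


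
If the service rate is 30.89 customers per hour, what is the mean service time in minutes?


Mean service time = 60/mu = 60/30.89 = 1.94 minutes

1.94 minutes


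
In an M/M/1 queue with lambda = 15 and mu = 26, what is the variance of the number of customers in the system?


rho = 15/26; Var(N) = rho/(1-rho)^2 = 3.22

3.22


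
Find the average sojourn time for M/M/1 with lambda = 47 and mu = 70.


W = 1/(mu - lambda) = 1/(70 - 47) = 0.0435 hours

0.0435 hours


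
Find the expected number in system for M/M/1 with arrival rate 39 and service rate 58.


rho = 39/58; L = rho/(1-rho) = 2.05

2.05


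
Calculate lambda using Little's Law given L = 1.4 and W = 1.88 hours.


lambda = L / W = 1.4 / 1.88 = 0.74 per hour

0.74 per hour


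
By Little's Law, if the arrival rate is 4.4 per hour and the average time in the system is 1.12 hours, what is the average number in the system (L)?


L = lambda * W = 4.4 * 1.12 = 4.93

4.93


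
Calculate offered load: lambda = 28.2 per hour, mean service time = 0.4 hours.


Offered load a = lambda * E[S] = 28.2 * 0.4 = 11.28 Erlangs

11.28 Erlangs


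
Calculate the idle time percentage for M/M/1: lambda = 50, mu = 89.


Idle fraction = (1 - rho) * 100 = (1 - 50/89) * 100 = 43.8%

43.8%


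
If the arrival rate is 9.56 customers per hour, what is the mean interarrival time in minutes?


Mean interarrival time = 60/lambda = 60/9.56 = 6.28 minutes

6.28 minutes


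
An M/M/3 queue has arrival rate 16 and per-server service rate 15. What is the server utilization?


rho = lambda/(c*mu) = 16/(3*15) = 0.3556

0.3556


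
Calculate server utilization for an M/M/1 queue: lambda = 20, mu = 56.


rho = lambda/mu = 20/56 = 0.3571

0.3571


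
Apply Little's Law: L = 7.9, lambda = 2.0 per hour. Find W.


W = L / lambda = 7.9 / 2.0 = 3.95 hours

3.95 hours


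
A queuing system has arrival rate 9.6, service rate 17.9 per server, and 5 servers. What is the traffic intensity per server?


rho = lambda / (c * mu) = 9.6 / (5 * 17.9) = 0.1073

0.1073


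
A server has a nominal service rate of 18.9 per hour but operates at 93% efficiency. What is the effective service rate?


Effective rate = mu * efficiency = 18.9 * 0.93 = 17.58 per hour

17.58 per hour


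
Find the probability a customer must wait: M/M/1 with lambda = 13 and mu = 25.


P(wait) = rho = lambda/mu = 13/25 = 0.52

0.52


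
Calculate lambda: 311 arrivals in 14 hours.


lambda = total arrivals / time = 311 / 14 = 22.21 per hour

22.21 per hour


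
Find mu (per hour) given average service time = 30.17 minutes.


mu = 60 / avg_service_time = 60 / 30.17 = 1.99 per hour

1.99 per hour


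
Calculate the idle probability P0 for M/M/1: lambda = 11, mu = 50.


P0 = 1 - rho = 1 - 11/50 = 0.78

0.78


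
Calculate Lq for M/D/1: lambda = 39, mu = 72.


M/D/1: Lq = rho^2 / (2*(1-rho)) where rho = 39/72; Lq = 0.32

0.32


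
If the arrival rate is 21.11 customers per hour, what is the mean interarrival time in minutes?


Mean interarrival time = 60/lambda = 60/21.11 = 2.84 minutes

2.84 minutes


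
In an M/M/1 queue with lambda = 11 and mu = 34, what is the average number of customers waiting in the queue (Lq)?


rho = 11/34; Lq = rho^2/(1-rho) = 0.15

0.15


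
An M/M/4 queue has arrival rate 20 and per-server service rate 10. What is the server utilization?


rho = lambda/(c*mu) = 20/(4*10) = 0.5

0.5


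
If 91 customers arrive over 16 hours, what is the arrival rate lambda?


lambda = total arrivals / time = 91 / 16 = 5.69 per hour

5.69 per hour


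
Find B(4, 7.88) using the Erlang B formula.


B(N,A) = (A^N/N!) / sum(A^k/k!, k=0..N) with N=4, A=7.88 = 0.5694

0.5694


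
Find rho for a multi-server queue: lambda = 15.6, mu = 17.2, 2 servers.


rho = lambda / (c * mu) = 15.6 / (2 * 17.2) = 0.4535

0.4535


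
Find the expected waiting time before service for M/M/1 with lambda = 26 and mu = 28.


rho = 26/28; Wq = rho/(mu - lambda) = 0.4643 hours

0.4643 hours


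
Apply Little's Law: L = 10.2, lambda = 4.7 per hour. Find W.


W = L / lambda = 10.2 / 4.7 = 2.1702 hours

2.1702 hours


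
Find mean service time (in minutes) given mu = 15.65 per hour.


Mean service time = 60/mu = 60/15.65 = 3.83 minutes

3.83 minutes


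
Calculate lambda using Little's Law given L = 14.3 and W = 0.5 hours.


lambda = L / W = 14.3 / 0.5 = 28.6 per hour

28.6 per hour


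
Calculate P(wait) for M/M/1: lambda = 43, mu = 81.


P(wait) = rho = lambda/mu = 43/81 = 0.5309

0.5309


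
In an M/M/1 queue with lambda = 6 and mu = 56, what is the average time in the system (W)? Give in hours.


W = 1/(mu - lambda) = 1/(56 - 6) = 0.02 hours

0.02 hours


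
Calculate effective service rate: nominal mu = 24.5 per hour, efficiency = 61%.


Effective rate = mu * efficiency = 24.5 * 0.61 = 14.95 per hour

14.95 per hour


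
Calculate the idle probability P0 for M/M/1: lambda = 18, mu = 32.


P0 = 1 - rho = 1 - 18/32 = 0.4375

0.4375


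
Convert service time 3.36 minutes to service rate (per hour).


mu = 60 / avg_service_time = 60 / 3.36 = 17.86 per hour

17.86 per hour


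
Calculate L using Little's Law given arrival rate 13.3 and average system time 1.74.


L = lambda * W = 13.3 * 1.74 = 23.14

23.14


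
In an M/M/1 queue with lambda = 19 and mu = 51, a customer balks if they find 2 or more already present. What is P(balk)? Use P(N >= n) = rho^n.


P(N >= 2) = rho^2 = (19/51)^2 = 0.1388

0.1388


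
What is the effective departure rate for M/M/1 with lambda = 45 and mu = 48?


For a stable queue (lambda < mu), throughput = lambda = 45 per hour

45 per hour


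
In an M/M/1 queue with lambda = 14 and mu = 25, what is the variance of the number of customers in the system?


rho = 14/25; Var(N) = rho/(1-rho)^2 = 2.89

2.89


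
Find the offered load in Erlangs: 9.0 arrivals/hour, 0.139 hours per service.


Offered load a = lambda * E[S] = 9.0 * 0.139 = 1.25 Erlangs

1.25 Erlangs


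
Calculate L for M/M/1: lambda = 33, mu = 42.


rho = 33/42; L = rho/(1-rho) = 3.67

3.67


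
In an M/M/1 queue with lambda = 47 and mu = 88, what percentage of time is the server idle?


Idle fraction = (1 - rho) * 100 = (1 - 47/88) * 100 = 46.6%

46.6%


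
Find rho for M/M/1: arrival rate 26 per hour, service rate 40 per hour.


rho = lambda/mu = 26/40 = 0.65

0.65


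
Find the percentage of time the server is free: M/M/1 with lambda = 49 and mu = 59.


Idle fraction = (1 - rho) * 100 = (1 - 49/59) * 100 = 16.9%

16.9%


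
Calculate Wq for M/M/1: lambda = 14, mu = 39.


rho = 14/39; Wq = rho/(mu - lambda) = 0.0144 hours

0.0144 hours


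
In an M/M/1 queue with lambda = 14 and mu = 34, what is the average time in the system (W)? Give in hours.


W = 1/(mu - lambda) = 1/(34 - 14) = 0.05 hours

0.05 hours


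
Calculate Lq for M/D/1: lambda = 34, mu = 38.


M/D/1: Lq = rho^2 / (2*(1-rho)) where rho = 34/38; Lq = 3.8

3.8


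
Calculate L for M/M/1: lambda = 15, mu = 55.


rho = 15/55; L = rho/(1-rho) = 0.37

0.37


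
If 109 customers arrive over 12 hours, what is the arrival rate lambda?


lambda = total arrivals / time = 109 / 12 = 9.08 per hour

9.08 per hour


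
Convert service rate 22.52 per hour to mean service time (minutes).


Mean service time = 60/mu = 60/22.52 = 2.66 minutes

2.66 minutes


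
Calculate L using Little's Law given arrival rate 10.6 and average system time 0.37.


L = lambda * W = 10.6 * 0.37 = 3.92

3.92


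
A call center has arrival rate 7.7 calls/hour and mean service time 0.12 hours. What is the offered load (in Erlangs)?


Offered load a = lambda * E[S] = 7.7 * 0.12 = 0.92 Erlangs

0.92 Erlangs


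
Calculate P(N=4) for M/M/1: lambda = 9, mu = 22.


rho = 9/22; P(n) = (1-rho)*rho^n = (1-9/22)*(9/22)^4 = 0.0166

0.0166


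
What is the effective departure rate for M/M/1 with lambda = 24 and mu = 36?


For a stable queue (lambda < mu), throughput = lambda = 24 per hour

24 per hour


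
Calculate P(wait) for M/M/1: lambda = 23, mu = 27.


P(wait) = rho = lambda/mu = 23/27 = 0.8519

0.8519


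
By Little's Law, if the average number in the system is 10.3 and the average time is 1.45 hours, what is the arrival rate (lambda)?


lambda = L / W = 10.3 / 1.45 = 7.1 per hour

7.1 per hour


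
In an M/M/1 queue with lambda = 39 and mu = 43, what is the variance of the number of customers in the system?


rho = 39/43; Var(N) = rho/(1-rho)^2 = 104.81

104.81


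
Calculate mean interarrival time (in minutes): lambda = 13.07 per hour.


Mean interarrival time = 60/lambda = 60/13.07 = 4.59 minutes

4.59 minutes


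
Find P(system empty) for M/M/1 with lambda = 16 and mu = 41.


P0 = 1 - rho = 1 - 16/41 = 0.6098

0.6098


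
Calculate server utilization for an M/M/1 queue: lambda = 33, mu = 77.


rho = lambda/mu = 33/77 = 0.4286

0.4286


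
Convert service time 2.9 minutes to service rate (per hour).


mu = 60 / avg_service_time = 60 / 2.9 = 20.69 per hour

20.69 per hour


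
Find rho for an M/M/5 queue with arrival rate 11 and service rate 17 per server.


rho = lambda/(c*mu) = 11/(5*17) = 0.1294

0.1294


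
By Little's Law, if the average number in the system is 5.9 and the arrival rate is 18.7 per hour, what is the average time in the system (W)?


W = L / lambda = 5.9 / 18.7 = 0.3155 hours

0.3155 hours


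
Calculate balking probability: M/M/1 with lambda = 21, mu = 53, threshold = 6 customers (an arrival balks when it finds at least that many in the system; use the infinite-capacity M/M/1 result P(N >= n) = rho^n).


P(N >= 6) = rho^6 = (21/53)^6 = 0.0039

0.0039


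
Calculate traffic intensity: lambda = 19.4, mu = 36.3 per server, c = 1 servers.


rho = lambda / (c * mu) = 19.4 / (1 * 36.3) = 0.5344

0.5344


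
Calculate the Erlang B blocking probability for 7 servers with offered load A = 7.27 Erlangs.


B(N,A) = (A^N/N!) / sum(A^k/k!, k=0..N) with N=7, A=7.27 = 0.2654

0.2654


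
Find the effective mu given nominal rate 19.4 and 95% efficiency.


Effective rate = mu * efficiency = 19.4 * 0.95 = 18.43 per hour

18.43 per hour


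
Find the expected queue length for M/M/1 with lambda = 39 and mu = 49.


rho = 39/49; Lq = rho^2/(1-rho) = 3.1

3.1


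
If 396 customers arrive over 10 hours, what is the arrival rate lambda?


lambda = total arrivals / time = 396 / 10 = 39.6 per hour

39.6 per hour


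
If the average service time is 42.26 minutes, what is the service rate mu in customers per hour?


mu = 60 / avg_service_time = 60 / 42.26 = 1.42 per hour

1.42 per hour


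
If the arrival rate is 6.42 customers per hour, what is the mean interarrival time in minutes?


Mean interarrival time = 60/lambda = 60/6.42 = 9.35 minutes

9.35 minutes


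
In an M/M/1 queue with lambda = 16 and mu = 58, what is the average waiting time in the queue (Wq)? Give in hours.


rho = 16/58; Wq = rho/(mu - lambda) = 0.0066 hours

0.0066 hours


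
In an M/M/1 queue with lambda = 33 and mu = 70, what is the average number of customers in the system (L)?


rho = 33/70; L = rho/(1-rho) = 0.89

0.89


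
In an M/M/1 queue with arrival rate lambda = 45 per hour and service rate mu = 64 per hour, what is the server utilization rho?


rho = lambda/mu = 45/64 = 0.7031

0.7031


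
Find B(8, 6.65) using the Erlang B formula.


B(N,A) = (A^N/N!) / sum(A^k/k!, k=0..N) with N=8, A=6.65 = 0.1587

0.1587


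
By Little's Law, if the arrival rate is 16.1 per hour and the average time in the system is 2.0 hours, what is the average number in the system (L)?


L = lambda * W = 16.1 * 2.0 = 32.2

32.2


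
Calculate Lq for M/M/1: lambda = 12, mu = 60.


rho = 12/60; Lq = rho^2/(1-rho) = 0.05

0.05


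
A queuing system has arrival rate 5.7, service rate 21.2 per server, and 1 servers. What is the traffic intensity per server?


rho = lambda / (c * mu) = 5.7 / (1 * 21.2) = 0.2689

0.2689


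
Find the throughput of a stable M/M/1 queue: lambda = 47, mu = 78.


For a stable queue (lambda < mu), throughput = lambda = 47 per hour

47 per hour


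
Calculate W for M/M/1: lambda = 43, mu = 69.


W = 1/(mu - lambda) = 1/(69 - 43) = 0.0385 hours

0.0385 hours


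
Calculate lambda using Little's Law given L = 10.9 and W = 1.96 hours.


lambda = L / W = 10.9 / 1.96 = 5.56 per hour

5.56 per hour


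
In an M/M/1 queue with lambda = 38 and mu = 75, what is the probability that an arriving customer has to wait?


P(wait) = rho = lambda/mu = 38/75 = 0.5067

0.5067


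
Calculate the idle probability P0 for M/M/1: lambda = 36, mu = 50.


P0 = 1 - rho = 1 - 36/50 = 0.28

0.28


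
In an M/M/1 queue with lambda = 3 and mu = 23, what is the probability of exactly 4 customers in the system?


rho = 3/23; P(n) = (1-rho)*rho^n = (1-3/23)*(3/23)^4 = 0.0003

0.0003


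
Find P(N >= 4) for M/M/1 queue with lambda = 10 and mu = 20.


P(N >= 4) = rho^4 = (10/20)^4 = 0.0625

0.0625


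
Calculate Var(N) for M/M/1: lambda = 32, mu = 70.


rho = 32/70; Var(N) = rho/(1-rho)^2 = 1.55

1.55


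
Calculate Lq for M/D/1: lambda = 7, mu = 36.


M/D/1: Lq = rho^2 / (2*(1-rho)) where rho = 7/36; Lq = 0.02

0.02


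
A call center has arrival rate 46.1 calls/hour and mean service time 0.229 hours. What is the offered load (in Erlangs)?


Offered load a = lambda * E[S] = 46.1 * 0.229 = 10.56 Erlangs

10.56 Erlangs


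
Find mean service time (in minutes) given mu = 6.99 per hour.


Mean service time = 60/mu = 60/6.99 = 8.58 minutes

8.58 minutes


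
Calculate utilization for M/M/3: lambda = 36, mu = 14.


rho = lambda/(c*mu) = 36/(3*14) = 0.8571

0.8571


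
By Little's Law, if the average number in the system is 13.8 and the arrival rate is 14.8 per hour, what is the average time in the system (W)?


W = L / lambda = 13.8 / 14.8 = 0.9324 hours

0.9324 hours


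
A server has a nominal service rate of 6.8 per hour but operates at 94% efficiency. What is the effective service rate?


Effective rate = mu * efficiency = 6.8 * 0.94 = 6.39 per hour

6.39 per hour


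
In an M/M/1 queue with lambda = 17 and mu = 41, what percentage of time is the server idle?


Idle fraction = (1 - rho) * 100 = (1 - 17/41) * 100 = 58.5%

58.5%


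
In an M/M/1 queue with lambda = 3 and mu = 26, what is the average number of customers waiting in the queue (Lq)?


rho = 3/26; Lq = rho^2/(1-rho) = 0.02

0.02


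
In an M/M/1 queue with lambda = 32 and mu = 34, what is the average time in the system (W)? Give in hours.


W = 1/(mu - lambda) = 1/(34 - 32) = 0.5 hours

0.5 hours


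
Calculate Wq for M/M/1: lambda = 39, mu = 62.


rho = 39/62; Wq = rho/(mu - lambda) = 0.0273 hours

0.0273 hours


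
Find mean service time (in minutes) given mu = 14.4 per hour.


Mean service time = 60/mu = 60/14.4 = 4.17 minutes

4.17 minutes


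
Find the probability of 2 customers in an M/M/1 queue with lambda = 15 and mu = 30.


rho = 15/30; P(n) = (1-rho)*rho^n = (1-15/30)*(15/30)^2 = 0.125

0.125


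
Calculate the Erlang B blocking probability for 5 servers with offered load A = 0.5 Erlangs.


B(N,A) = (A^N/N!) / sum(A^k/k!, k=0..N) with N=5, A=0.5 = 0.0002

0.0002


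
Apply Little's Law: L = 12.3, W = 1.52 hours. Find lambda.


lambda = L / W = 12.3 / 1.52 = 8.09 per hour

8.09 per hour


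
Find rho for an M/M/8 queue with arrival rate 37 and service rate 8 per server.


rho = lambda/(c*mu) = 37/(8*8) = 0.5781

0.5781


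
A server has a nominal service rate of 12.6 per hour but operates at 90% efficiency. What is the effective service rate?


Effective rate = mu * efficiency = 12.6 * 0.9 = 11.34 per hour

11.34 per hour


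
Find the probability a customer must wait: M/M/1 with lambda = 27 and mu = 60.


P(wait) = rho = lambda/mu = 27/60 = 0.45

0.45


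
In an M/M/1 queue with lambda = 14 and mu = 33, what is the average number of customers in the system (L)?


rho = 14/33; L = rho/(1-rho) = 0.74

0.74


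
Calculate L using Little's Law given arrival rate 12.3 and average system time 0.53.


L = lambda * W = 12.3 * 0.53 = 6.52

6.52


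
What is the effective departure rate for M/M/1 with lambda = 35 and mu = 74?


For a stable queue (lambda < mu), throughput = lambda = 35 per hour

35 per hour


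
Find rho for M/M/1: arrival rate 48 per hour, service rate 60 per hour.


rho = lambda/mu = 48/60 = 0.8

0.8


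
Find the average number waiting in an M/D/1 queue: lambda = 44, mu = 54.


M/D/1: Lq = rho^2 / (2*(1-rho)) where rho = 44/54; Lq = 1.79

1.79


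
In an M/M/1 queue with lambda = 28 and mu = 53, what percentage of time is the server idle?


Idle fraction = (1 - rho) * 100 = (1 - 28/53) * 100 = 47.2%

47.2%


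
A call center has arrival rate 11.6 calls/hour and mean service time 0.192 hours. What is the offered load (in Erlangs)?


Offered load a = lambda * E[S] = 11.6 * 0.192 = 2.23 Erlangs

2.23 Erlangs


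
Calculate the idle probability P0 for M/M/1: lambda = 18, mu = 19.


P0 = 1 - rho = 1 - 18/19 = 0.0526

0.0526


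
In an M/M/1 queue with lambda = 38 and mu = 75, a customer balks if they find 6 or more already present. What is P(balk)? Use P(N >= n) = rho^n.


P(N >= 6) = rho^6 = (38/75)^6 = 0.0169

0.0169
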